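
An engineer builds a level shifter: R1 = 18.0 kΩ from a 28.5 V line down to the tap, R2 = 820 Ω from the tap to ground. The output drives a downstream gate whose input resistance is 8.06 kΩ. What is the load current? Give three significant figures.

R2‖R_L = 744.3 Ω; V_out = 28.5 × 744.3/18740 = 1.132 V.
I_L = V_out / R_L = 1.132 / 8.06 kΩ = 0.140 mA.

I_L ≈ 0.140 mA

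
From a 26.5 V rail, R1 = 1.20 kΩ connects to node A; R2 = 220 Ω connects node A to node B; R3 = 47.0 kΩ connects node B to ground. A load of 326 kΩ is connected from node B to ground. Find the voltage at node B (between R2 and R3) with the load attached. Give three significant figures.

V ≈ 25.6 V

At node B, R3 is in parallel with the load: R3‖R_L = 41080 Ω.
Below node A the resistance is R2 + (R3‖R_L) = 41300 Ω, so V_A = 26.5 × 41300/42500 = 25.75 V.
Then V_B = V_A × (R3‖R_L)/(R2 + R3‖R_L) = 25.75 × 41080/41300 = 25.6 V.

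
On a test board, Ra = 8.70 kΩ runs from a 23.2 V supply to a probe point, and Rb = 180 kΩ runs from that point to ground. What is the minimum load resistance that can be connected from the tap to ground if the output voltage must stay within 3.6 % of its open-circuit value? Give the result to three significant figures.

R_L(min) ≈ 222 kΩ

Output resistance R_th = Ra‖Rb = (8.70 × 180)/188.7 = 8.299 kΩ.
The fractional drop is R_th/(R_th + R_L); requiring this ≤ 0.0360 gives R_L ≥ R_th(1/0.0360 − 1) = 8.299 × 26.78 = 222 kΩ.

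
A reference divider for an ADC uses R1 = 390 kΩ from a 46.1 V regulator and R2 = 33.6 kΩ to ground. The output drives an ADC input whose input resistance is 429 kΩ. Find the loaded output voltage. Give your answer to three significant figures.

The load sits in parallel with R2: R2‖R_L = (33.6 × 429) / (33.6 + 429) = 31.16 kΩ.
V_out = 46.1 × 31.16 / (390 + 31.16) = 46.1 × 31.16/421.2 = 3.41 V.

V_out ≈ 3.41 V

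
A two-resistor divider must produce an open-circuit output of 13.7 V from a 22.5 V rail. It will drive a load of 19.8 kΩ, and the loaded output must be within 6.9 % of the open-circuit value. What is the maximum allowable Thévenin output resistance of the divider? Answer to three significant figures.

Loading drop = R_th/(R_th + R_L) ≤ 0.0690, so R_th ≤ R_L · ε/(1−ε) = 19.8 kΩ × 0.0690/0.9310 = 1.47 kΩ.
(Any R1, R2 with R2/(R1+R2) = 0.609 and R1‖R2 ≤ 1.47 kΩ will meet the spec.)

R_th ≤ 1.47 kΩ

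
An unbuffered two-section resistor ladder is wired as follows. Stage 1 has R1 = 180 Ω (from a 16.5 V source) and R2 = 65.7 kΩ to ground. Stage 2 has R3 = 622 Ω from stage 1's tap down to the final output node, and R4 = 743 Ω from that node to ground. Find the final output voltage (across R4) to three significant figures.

Stage 2 presents R3+R4 = 1365 Ω as a load on stage 1's tap.
Stage 1's lower leg becomes R2‖(R3+R4) = 1337 Ω, so V_mid = 16.5 × 1337/1517 = 14.54 V.
Stage 2 is itself unloaded: V_out = V_mid × R4/(R3+R4) = 14.54 × 743/1365 = 7.92 V.

V_out ≈ 7.92 V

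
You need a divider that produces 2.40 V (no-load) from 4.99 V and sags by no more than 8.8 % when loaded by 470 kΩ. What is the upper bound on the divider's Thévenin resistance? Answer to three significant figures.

R_th ≤ 45.4 kΩ

Loading drop = R_th/(R_th + R_L) ≤ 0.0880, so R_th ≤ R_L · ε/(1−ε) = 470 kΩ × 0.0880/0.9120 = 45.4 kΩ.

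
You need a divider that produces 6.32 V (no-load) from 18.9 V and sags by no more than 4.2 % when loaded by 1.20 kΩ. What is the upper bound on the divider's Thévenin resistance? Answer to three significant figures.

Loading drop = R_th/(R_th + R_L) ≤ 0.0420, so R_th ≤ R_L · ε/(1−ε) = 1.20 kΩ × 0.0420/0.9580 = 52.6 Ω.
(Any R1, R2 with R2/(R1+R2) = 0.334 and R1‖R2 ≤ 52.6 Ω will meet the spec.)

R_th ≤ 52.6 Ω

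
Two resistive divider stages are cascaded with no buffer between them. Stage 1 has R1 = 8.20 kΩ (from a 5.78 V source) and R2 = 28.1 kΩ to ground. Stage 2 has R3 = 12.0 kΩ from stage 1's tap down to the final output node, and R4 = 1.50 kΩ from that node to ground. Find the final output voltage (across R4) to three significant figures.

V_out ≈ 0.338 V

Stage 2 presents R3+R4 = 13.50 kΩ as a load on stage 1's tap.
Stage 1's lower leg becomes R2‖(R3+R4) = 9.119 kΩ, so V_mid = 5.78 × 9.119/17.32 = 3.043 V.
Stage 2 is itself unloaded: V_out = V_mid × R4/(R3+R4) = 3.043 × 1.50/13.50 = 0.338 V.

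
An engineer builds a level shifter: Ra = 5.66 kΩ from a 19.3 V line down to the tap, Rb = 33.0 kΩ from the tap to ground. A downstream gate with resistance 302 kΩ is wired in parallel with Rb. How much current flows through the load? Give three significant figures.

Rb‖R_L = 29.75 kΩ; V_out = 19.3 × 29.75/35.41 = 16.21 V.
I_L = V_out / R_L = 16.21 / 302 kΩ = 0.0537 mA.

I_L ≈ 0.0537 mA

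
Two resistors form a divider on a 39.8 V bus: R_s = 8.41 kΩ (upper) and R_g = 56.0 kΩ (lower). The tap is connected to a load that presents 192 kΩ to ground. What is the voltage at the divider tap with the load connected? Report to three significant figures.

The load sits in parallel with R_g: R_g‖R_L = (56.0 × 192) / (56.0 + 192) = 43.35 kΩ.
V_out = 39.8 × 43.35 / (8.41 + 43.35) = 39.8 × 43.35/51.76 = 33.3 V.
(Unloaded it would have been 34.6 V.)

V_out ≈ 33.3 V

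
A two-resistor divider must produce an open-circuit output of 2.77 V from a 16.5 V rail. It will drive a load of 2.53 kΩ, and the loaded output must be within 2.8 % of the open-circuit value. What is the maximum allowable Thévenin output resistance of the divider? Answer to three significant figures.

Loading drop = R_th/(R_th + R_L) ≤ 0.0280, so R_th ≤ R_L · ε/(1−ε) = 2.53 kΩ × 0.0280/0.9720 = 72.9 Ω.
(Any R1, R2 with R2/(R1+R2) = 0.168 and R1‖R2 ≤ 72.9 Ω will meet the spec.)

R_th ≤ 72.9 Ω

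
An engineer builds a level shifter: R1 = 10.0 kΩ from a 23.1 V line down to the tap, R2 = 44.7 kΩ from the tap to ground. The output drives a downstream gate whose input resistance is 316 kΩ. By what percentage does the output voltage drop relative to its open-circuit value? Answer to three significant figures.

The divider's output (Thévenin) resistance is R1‖R2 = 8.172 kΩ.
Fractional drop under load = R_th/(R_th + R_L) = 8.172 / (8.172 + 316) = 0.02521.
So the output falls by 2.52 %.

2.52 %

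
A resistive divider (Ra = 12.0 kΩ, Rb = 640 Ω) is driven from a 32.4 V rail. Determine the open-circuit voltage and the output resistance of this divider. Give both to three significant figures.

V_th = 1.64 V, R_th = 608 Ω

V_th is the open-circuit tap voltage: 32.4 × 640/(12000 + 640) = 1.64 V.
With the supply zeroed, Ra and Rb appear in parallel from the tap: R_th = Ra‖Rb = (12000 × 640)/12640 = 608 Ω.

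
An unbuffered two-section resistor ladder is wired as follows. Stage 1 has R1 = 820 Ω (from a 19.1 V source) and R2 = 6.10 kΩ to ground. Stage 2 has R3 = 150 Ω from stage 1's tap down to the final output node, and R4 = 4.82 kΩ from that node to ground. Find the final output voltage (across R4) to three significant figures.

V_out ≈ 14.3 V

Stage 2 presents R3+R4 = 4970 Ω as a load on stage 1's tap.
Stage 1's lower leg becomes R2‖(R3+R4) = 2739 Ω, so V_mid = 19.1 × 2739/3559 = 14.70 V.
Stage 2 is itself unloaded: V_out = V_mid × R4/(R3+R4) = 14.70 × 4820/4970 = 14.3 V.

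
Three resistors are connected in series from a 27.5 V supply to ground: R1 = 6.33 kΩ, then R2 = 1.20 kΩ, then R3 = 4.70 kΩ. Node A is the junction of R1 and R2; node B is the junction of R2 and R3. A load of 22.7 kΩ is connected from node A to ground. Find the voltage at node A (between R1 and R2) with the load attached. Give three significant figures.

V ≈ 11.7 V

Below node A the series string R2+R3 = 5.900 kΩ sits in parallel with the 22.7 kΩ load: 4.683 kΩ.
V_A = 27.5 × 4.683/(6.33 + 4.683) = 11.7 V.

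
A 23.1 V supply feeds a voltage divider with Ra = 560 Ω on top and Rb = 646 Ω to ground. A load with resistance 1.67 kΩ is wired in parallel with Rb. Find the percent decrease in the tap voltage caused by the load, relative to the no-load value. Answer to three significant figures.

15.2 %

The divider's output (Thévenin) resistance is Ra‖Rb = 300.0 Ω.
Fractional drop under load = R_th/(R_th + R_L) = 300.0 / (300.0 + 1670) = 0.1523.
So the output falls by 15.2 %.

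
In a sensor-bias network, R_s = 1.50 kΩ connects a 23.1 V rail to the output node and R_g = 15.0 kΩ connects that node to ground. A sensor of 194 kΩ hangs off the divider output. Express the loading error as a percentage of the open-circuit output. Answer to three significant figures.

The divider's output (Thévenin) resistance is R_s‖R_g = 1.364 kΩ.
Fractional drop under load = R_th/(R_th + R_L) = 1.364 / (1.364 + 194) = 0.006980.
So the output falls by 0.698 %.

0.698 %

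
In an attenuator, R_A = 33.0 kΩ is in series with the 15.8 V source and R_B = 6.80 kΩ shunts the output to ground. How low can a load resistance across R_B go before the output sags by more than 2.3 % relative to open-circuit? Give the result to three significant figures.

R_L(min) ≈ 240 kΩ

Output resistance R_th = R_A‖R_B = (33.0 × 6.80)/39.80 = 5.638 kΩ.
The fractional drop is R_th/(R_th + R_L); requiring this ≤ 0.0230 gives R_L ≥ R_th(1/0.0230 − 1) = 5.638 × 42.48 = 240 kΩ.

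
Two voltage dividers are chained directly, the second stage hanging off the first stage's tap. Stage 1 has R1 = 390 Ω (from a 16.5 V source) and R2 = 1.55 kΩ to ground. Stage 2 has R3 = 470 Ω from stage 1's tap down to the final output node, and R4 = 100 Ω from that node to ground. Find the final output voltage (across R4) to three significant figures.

V_out ≈ 1.50 V

Stage 2 presents R3+R4 = 570.0 Ω as a load on stage 1's tap.
Stage 1's lower leg becomes R2‖(R3+R4) = 416.7 Ω, so V_mid = 16.5 × 416.7/806.7 = 8.524 V.
Stage 2 is itself unloaded: V_out = V_mid × R4/(R3+R4) = 8.524 × 100/570.0 = 1.50 V.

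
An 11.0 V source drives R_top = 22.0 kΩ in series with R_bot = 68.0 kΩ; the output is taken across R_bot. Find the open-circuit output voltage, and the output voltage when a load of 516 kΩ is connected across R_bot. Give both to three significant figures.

Open-circuit: V = 11.0 × 68.0/(22.0 + 68.0) = 8.31 V.
With the load, R_bot becomes R_bot‖R_L = 60.08 kΩ, so V = 11.0 × 60.08/82.08 = 8.05 V.

Unloaded: 8.31 V; loaded: 8.05 V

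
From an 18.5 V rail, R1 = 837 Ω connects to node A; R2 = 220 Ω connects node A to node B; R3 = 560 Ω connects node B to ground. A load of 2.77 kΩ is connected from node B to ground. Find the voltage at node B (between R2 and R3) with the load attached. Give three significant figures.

V ≈ 5.66 V

At node B, R3 is in parallel with the load: R3‖R_L = 465.8 Ω.
Below node A the resistance is R2 + (R3‖R_L) = 685.8 Ω, so V_A = 18.5 × 685.8/1523 = 8.332 V.
Then V_B = V_A × (R3‖R_L)/(R2 + R3‖R_L) = 8.332 × 465.8/685.8 = 5.66 V.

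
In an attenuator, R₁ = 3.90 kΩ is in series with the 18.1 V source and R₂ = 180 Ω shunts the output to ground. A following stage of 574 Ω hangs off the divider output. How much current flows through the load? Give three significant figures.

R₂‖R_L = 137.0 Ω; V_out = 18.1 × 137.0/4037 = 0.6144 V.
I_L = V_out / R_L = 0.6144 / 574 Ω = 1.07 mA.

I_L ≈ 1.07 mA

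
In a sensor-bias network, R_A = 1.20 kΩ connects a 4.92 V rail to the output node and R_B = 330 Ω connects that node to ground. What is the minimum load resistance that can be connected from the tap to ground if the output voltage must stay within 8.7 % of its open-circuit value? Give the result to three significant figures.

Output resistance R_th = R_A‖R_B = (1200 × 330)/1530 = 258.8 Ω.
The fractional drop is R_th/(R_th + R_L); requiring this ≤ 0.0870 gives R_L ≥ R_th(1/0.0870 − 1) = 258.8 × 10.49 = 2.72 kΩ.

R_L(min) ≈ 2.72 kΩ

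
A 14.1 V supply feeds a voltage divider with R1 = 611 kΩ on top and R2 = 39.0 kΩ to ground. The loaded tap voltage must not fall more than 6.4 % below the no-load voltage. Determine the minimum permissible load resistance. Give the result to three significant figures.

Output resistance R_th = R1‖R2 = (611 × 39.0)/650.0 = 36.66 kΩ.
The fractional drop is R_th/(R_th + R_L); requiring this ≤ 0.0640 gives R_L ≥ R_th(1/0.0640 − 1) = 36.66 × 14.62 = 536 kΩ.

R_L(min) ≈ 536 kΩ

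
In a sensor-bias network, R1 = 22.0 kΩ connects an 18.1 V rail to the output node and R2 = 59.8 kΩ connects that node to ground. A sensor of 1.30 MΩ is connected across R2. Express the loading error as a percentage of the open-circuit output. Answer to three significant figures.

The divider's output (Thévenin) resistance is R1‖R2 = 16.08 kΩ.
Fractional drop under load = R_th/(R_th + R_L) = 16.08 / (16.08 + 1300) = 0.01222.
So the output falls by 1.22 %.

1.22 %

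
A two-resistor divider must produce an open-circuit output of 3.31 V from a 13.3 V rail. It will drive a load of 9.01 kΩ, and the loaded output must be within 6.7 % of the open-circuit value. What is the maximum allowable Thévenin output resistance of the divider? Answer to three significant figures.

Loading drop = R_th/(R_th + R_L) ≤ 0.0670, so R_th ≤ R_L · ε/(1−ε) = 9.01 kΩ × 0.0670/0.9330 = 647 Ω.

R_th ≤ 647 Ω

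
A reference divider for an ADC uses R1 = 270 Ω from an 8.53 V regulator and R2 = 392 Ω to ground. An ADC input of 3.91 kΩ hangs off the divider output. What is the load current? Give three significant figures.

I_L ≈ 1.24 mA

R2‖R_L = 356.3 Ω; V_out = 8.53 × 356.3/626.3 = 4.853 V.
I_L = V_out / R_L = 4.853 / 3.91 kΩ = 1.24 mA.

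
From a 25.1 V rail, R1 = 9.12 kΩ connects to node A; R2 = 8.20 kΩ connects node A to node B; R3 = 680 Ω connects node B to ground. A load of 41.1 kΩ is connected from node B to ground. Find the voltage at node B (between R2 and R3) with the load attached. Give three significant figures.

V ≈ 0.933 V

At node B, R3 is in parallel with the load: R3‖R_L = 668.9 Ω.
Below node A the resistance is R2 + (R3‖R_L) = 8869 Ω, so V_A = 25.1 × 8869/17990 = 12.37 V.
Then V_B = V_A × (R3‖R_L)/(R2 + R3‖R_L) = 12.37 × 668.9/8869 = 0.933 V.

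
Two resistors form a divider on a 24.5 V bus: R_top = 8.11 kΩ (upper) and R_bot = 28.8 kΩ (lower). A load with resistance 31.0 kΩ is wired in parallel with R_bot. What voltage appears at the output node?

V_out ≈ 15.9 V

The load sits in parallel with R_bot: R_bot‖R_L = (28.8 × 31.0) / (28.8 + 31.0) = 14.93 kΩ.
V_out = 24.5 × 14.93 / (8.11 + 14.93) = 24.5 × 14.93/23.04 = 15.9 V.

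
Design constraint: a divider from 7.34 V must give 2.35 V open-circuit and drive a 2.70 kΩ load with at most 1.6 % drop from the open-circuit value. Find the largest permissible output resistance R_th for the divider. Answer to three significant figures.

Loading drop = R_th/(R_th + R_L) ≤ 0.0160, so R_th ≤ R_L · ε/(1−ε) = 2.70 kΩ × 0.0160/0.9840 = 43.9 Ω.
(Any R1, R2 with R2/(R1+R2) = 0.320 and R1‖R2 ≤ 43.9 Ω will meet the spec.)

R_th ≤ 43.9 Ω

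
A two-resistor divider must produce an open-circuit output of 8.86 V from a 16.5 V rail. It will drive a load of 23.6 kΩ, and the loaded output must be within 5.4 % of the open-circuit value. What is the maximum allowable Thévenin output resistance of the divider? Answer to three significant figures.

R_th ≤ 1.35 kΩ

Loading drop = R_th/(R_th + R_L) ≤ 0.0540, so R_th ≤ R_L · ε/(1−ε) = 23.6 kΩ × 0.0540/0.9460 = 1.35 kΩ.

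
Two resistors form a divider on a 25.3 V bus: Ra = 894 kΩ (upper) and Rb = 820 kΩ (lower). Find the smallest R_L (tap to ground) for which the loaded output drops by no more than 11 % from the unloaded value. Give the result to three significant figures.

Output resistance R_th = Ra‖Rb = (894 × 820)/1714 = 427.7 kΩ.
The fractional drop is R_th/(R_th + R_L); requiring this ≤ 0.110 gives R_L ≥ R_th(1/0.110 − 1) = 427.7 × 8.091 = 3.46 MΩ.

R_L(min) ≈ 3.46 MΩ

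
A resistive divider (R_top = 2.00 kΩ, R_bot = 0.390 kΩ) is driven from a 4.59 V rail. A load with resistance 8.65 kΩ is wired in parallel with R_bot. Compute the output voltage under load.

V_out ≈ 0.722 V

The load sits in parallel with R_bot: R_bot‖R_L = (390 × 8650) / (390 + 8650) = 373.2 Ω.
V_out = 4.59 × 373.2 / (2000 + 373.2) = 4.59 × 373.2/2373 = 0.722 V.
(Unloaded it would have been 0.749 V.)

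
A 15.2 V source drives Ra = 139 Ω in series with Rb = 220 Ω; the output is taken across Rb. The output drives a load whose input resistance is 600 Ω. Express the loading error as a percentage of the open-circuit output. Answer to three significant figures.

12.4 %

The divider's output (Thévenin) resistance is Ra‖Rb = 85.18 Ω.
Fractional drop under load = R_th/(R_th + R_L) = 85.18 / (85.18 + 600) = 0.1243.
So the output falls by 12.4 %.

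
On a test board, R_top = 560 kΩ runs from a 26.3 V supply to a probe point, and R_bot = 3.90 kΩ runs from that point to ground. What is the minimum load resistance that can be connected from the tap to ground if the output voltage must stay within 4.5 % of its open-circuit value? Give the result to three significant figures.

R_L(min) ≈ 82.2 kΩ

Output resistance R_th = R_top‖R_bot = (560 × 3.90)/563.9 = 3.873 kΩ.
The fractional drop is R_th/(R_th + R_L); requiring this ≤ 0.0450 gives R_L ≥ R_th(1/0.0450 − 1) = 3.873 × 21.22 = 82.2 kΩ.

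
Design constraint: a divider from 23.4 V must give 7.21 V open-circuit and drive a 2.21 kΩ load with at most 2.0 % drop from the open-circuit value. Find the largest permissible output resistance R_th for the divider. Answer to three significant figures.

R_th ≤ 45.1 Ω

Loading drop = R_th/(R_th + R_L) ≤ 0.0200, so R_th ≤ R_L · ε/(1−ε) = 2.21 kΩ × 0.0200/0.9800 = 45.1 Ω.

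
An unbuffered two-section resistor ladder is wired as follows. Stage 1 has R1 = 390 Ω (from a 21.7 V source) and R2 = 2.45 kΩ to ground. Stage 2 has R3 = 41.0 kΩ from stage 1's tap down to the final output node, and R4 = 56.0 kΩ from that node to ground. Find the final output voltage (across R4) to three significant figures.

Stage 2 presents R3+R4 = 97000 Ω as a load on stage 1's tap.
Stage 1's lower leg becomes R2‖(R3+R4) = 2390 Ω, so V_mid = 21.7 × 2390/2780 = 18.66 V.
Stage 2 is itself unloaded: V_out = V_mid × R4/(R3+R4) = 18.66 × 56000/97000 = 10.8 V.

V_out ≈ 10.8 V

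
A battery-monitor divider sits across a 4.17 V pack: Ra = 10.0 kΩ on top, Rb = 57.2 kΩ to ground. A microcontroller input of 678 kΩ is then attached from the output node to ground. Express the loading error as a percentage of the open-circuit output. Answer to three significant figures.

The divider's output (Thévenin) resistance is Ra‖Rb = 8.512 kΩ.
Fractional drop under load = R_th/(R_th + R_L) = 8.512 / (8.512 + 678) = 0.01240.
So the output falls by 1.24 %.

1.24 %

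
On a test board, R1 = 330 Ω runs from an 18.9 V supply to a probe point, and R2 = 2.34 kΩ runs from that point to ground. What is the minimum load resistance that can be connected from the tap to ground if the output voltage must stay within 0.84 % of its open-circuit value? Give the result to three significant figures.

R_L(min) ≈ 34.1 kΩ

Output resistance R_th = R1‖R2 = (330 × 2340)/2670 = 289.2 Ω.
The fractional drop is R_th/(R_th + R_L); requiring this ≤ 0.00840 gives R_L ≥ R_th(1/0.00840 − 1) = 289.2 × 118.0 = 34.1 kΩ.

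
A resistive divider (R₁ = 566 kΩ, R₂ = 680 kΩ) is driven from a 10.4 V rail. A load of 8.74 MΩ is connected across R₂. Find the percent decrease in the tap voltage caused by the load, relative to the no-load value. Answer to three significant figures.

3.41 %

The divider's output (Thévenin) resistance is R₁‖R₂ = 308.9 kΩ.
Fractional drop under load = R_th/(R_th + R_L) = 308.9 / (308.9 + 8740) = 0.03414.
So the output falls by 3.41 %.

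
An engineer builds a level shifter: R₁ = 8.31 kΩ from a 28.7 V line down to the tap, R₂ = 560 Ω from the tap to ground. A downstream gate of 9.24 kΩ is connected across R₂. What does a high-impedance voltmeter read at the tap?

The load sits in parallel with R₂: R₂‖R_L = (560 × 9240) / (560 + 9240) = 528.0 Ω.
V_out = 28.7 × 528.0 / (8310 + 528.0) = 28.7 × 528.0/8838 = 1.71 V.

V_out ≈ 1.71 V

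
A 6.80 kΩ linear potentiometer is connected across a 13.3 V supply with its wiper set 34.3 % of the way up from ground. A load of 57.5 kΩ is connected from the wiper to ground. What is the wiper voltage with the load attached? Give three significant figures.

V ≈ 4.44 V

The wiper splits the pot into (1−α)R = 4.468 kΩ above and αR = 2.332 kΩ below.
Lower section ‖ load = 2.241 kΩ.
V_wiper = 13.3 × 2.241/(4.468 + 2.241) = 4.44 V.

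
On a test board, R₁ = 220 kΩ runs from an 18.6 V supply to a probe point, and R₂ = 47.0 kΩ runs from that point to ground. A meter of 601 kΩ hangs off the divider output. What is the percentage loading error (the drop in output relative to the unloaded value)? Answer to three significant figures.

6.05 %

The divider's output (Thévenin) resistance is R₁‖R₂ = 38.73 kΩ.
Fractional drop under load = R_th/(R_th + R_L) = 38.73 / (38.73 + 601) = 0.06054.
So the output falls by 6.05 %.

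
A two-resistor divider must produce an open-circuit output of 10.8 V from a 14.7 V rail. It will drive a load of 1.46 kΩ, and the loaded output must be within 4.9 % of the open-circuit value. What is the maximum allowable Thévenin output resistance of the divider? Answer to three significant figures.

Loading drop = R_th/(R_th + R_L) ≤ 0.0490, so R_th ≤ R_L · ε/(1−ε) = 1.46 kΩ × 0.0490/0.9510 = 75.2 Ω.

R_th ≤ 75.2 Ω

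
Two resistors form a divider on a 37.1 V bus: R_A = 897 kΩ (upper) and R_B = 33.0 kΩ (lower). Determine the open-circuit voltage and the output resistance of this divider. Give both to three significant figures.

V_th is the open-circuit tap voltage: 37.1 × 33.0/(897 + 33.0) = 1.32 V.
With the supply zeroed, R_A and R_B appear in parallel from the tap: R_th = R_A‖R_B = (897 × 33.0)/930.0 = 31.8 kΩ.

V_th = 1.32 V, R_th = 31.8 kΩ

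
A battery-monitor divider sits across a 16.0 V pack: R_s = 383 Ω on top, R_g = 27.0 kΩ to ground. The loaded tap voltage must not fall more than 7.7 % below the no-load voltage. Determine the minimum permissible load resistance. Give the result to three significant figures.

R_L(min) ≈ 4.53 kΩ

Output resistance R_th = R_s‖R_g = (383 × 27000)/27380 = 377.6 Ω.
The fractional drop is R_th/(R_th + R_L); requiring this ≤ 0.0770 gives R_L ≥ R_th(1/0.0770 − 1) = 377.6 × 11.99 = 4.53 kΩ.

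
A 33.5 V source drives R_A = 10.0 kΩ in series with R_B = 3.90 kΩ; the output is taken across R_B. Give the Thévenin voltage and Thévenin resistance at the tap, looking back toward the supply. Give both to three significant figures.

V_th = 9.40 V, R_th = 2.81 kΩ

V_th is the open-circuit tap voltage: 33.5 × 3.90/(10.0 + 3.90) = 9.40 V.
With the supply zeroed, R_A and R_B appear in parallel from the tap: R_th = R_A‖R_B = (10.0 × 3.90)/13.90 = 2.81 kΩ.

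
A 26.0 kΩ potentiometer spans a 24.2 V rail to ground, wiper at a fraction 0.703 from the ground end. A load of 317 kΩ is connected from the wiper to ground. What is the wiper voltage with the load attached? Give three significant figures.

The wiper splits the pot into (1−α)R = 7.722 kΩ above and αR = 18.28 kΩ below.
Lower section ‖ load = 17.28 kΩ.
V_wiper = 24.2 × 17.28/(7.722 + 17.28) = 16.7 V.

V ≈ 16.7 V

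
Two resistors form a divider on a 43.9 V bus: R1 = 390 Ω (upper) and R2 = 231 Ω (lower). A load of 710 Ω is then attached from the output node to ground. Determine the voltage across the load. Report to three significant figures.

The load sits in parallel with R2: R2‖R_L = (231 × 710) / (231 + 710) = 174.3 Ω.
V_out = 43.9 × 174.3 / (390 + 174.3) = 43.9 × 174.3/564.3 = 13.6 V.
(Unloaded it would have been 16.3 V.)

V_out ≈ 13.6 V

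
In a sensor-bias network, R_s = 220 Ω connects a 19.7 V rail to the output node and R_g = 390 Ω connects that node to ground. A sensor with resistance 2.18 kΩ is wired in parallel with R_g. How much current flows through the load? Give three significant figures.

R_g‖R_L = 330.8 Ω; V_out = 19.7 × 330.8/550.8 = 11.83 V.
I_L = V_out / R_L = 11.83 / 2.18 kΩ = 5.43 mA.

I_L ≈ 5.43 mA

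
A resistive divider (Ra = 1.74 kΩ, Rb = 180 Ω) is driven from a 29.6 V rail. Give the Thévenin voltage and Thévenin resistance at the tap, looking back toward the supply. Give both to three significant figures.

V_th is the open-circuit tap voltage: 29.6 × 180/(1740 + 180) = 2.77 V.
With the supply zeroed, Ra and Rb appear in parallel from the tap: R_th = Ra‖Rb = (1740 × 180)/1920 = 163 Ω.

V_th = 2.77 V, R_th = 163 Ω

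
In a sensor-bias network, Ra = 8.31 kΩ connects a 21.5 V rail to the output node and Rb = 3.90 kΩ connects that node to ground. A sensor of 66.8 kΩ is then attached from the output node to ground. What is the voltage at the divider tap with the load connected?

The load sits in parallel with Rb: Rb‖R_L = (3.90 × 66.8) / (3.90 + 66.8) = 3.685 kΩ.
V_out = 21.5 × 3.685 / (8.31 + 3.685) = 21.5 × 3.685/11.99 = 6.60 V.

V_out ≈ 6.60 V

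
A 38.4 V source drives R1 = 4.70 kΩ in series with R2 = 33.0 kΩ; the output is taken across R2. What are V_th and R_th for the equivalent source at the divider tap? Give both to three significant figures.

V_th = 33.6 V, R_th = 4.11 kΩ

V_th is the open-circuit tap voltage: 38.4 × 33.0/(4.70 + 33.0) = 33.6 V.
With the supply zeroed, R1 and R2 appear in parallel from the tap: R_th = R1‖R2 = (4.70 × 33.0)/37.70 = 4.11 kΩ.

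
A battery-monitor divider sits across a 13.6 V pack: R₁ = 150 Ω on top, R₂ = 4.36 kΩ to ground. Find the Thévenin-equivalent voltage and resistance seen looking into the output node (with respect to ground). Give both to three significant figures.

V_th is the open-circuit tap voltage: 13.6 × 4360/(150 + 4360) = 13.1 V.
With the supply zeroed, R₁ and R₂ appear in parallel from the tap: R_th = R₁‖R₂ = (150 × 4360)/4510 = 145 Ω.

V_th = 13.1 V, R_th = 145 Ω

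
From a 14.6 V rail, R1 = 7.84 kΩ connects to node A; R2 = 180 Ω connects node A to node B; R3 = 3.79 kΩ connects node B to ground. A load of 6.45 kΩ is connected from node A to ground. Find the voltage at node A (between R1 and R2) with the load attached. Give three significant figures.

Below node A the series string R2+R3 = 3970 Ω sits in parallel with the 6450 Ω load: 2457 Ω.
V_A = 14.6 × 2457/(7840 + 2457) = 3.48 V.

V ≈ 3.48 V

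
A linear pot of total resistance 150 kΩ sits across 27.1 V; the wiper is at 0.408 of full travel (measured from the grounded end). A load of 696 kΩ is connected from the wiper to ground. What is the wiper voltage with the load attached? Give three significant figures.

The wiper splits the pot into (1−α)R = 88.80 kΩ above and αR = 61.20 kΩ below.
Lower section ‖ load = 56.25 kΩ.
V_wiper = 27.1 × 56.25/(88.80 + 56.25) = 10.5 V.

V ≈ 10.5 V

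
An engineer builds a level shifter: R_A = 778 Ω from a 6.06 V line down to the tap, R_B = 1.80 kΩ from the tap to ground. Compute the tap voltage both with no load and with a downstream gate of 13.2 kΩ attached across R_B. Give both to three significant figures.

Unloaded: 4.23 V; loaded: 4.06 V

Open-circuit: V = 6.06 × 1800/(778 + 1800) = 4.23 V.
With the load, R_B becomes R_B‖R_L = 1584 Ω, so V = 6.06 × 1584/2362 = 4.06 V.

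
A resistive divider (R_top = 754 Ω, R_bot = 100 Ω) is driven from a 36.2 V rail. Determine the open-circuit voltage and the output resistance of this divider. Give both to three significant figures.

V_th = 4.24 V, R_th = 88.3 Ω

V_th is the open-circuit tap voltage: 36.2 × 100/(754 + 100) = 4.24 V.
With the supply zeroed, R_top and R_bot appear in parallel from the tap: R_th = R_top‖R_bot = (754 × 100)/854.0 = 88.3 Ω.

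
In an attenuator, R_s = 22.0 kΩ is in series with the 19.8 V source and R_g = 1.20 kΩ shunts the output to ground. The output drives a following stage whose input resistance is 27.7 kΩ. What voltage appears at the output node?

The load sits in parallel with R_g: R_g‖R_L = (1.20 × 27.7) / (1.20 + 27.7) = 1.150 kΩ.
V_out = 19.8 × 1.150 / (22.0 + 1.150) = 19.8 × 1.150/23.15 = 0.984 V.
(Unloaded it would have been 1.02 V.)

V_out ≈ 0.984 V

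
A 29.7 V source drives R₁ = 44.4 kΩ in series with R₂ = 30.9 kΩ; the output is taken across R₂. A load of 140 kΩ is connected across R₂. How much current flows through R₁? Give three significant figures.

R₂‖R_L = 25.31 kΩ, so the source sees R₁ + R₂‖R_L = 69.71 kΩ.
I = 29.7 V / 69.71 kΩ = 0.426 mA.

I ≈ 0.426 mA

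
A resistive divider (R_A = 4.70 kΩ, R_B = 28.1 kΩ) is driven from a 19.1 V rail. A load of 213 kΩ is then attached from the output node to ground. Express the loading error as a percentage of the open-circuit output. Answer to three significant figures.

1.86 %

The divider's output (Thévenin) resistance is R_A‖R_B = 4.027 kΩ.
Fractional drop under load = R_th/(R_th + R_L) = 4.027 / (4.027 + 213) = 0.01855.
So the output falls by 1.86 %.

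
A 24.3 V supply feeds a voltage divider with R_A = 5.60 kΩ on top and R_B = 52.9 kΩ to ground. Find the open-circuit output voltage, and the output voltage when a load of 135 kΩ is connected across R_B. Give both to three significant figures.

Unloaded: 22.0 V; loaded: 21.2 V

Open-circuit: V = 24.3 × 52.9/(5.60 + 52.9) = 22.0 V.
With the load, R_B becomes R_B‖R_L = 38.01 kΩ, so V = 24.3 × 38.01/43.61 = 21.2 V.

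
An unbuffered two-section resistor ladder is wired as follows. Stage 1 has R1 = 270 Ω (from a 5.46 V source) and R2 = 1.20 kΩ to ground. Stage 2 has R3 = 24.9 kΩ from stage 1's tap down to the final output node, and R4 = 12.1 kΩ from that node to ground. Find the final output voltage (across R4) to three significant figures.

Stage 2 presents R3+R4 = 37000 Ω as a load on stage 1's tap.
Stage 1's lower leg becomes R2‖(R3+R4) = 1162 Ω, so V_mid = 5.46 × 1162/1432 = 4.431 V.
Stage 2 is itself unloaded: V_out = V_mid × R4/(R3+R4) = 4.431 × 12100/37000 = 1.45 V.

V_out ≈ 1.45 V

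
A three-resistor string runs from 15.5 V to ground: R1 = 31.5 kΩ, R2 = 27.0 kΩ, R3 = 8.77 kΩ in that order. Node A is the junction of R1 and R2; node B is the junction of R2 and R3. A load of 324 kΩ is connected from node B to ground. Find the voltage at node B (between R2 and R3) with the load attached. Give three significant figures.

V ≈ 1.97 V

At node B, R3 is in parallel with the load: R3‖R_L = 8.539 kΩ.
Below node A the resistance is R2 + (R3‖R_L) = 35.54 kΩ, so V_A = 15.5 × 35.54/67.04 = 8.217 V.
Then V_B = V_A × (R3‖R_L)/(R2 + R3‖R_L) = 8.217 × 8.539/35.54 = 1.97 V.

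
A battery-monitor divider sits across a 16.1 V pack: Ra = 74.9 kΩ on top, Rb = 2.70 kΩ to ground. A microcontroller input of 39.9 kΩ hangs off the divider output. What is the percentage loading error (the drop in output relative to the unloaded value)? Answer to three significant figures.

6.13 %

The divider's output (Thévenin) resistance is Ra‖Rb = 2.606 kΩ.
Fractional drop under load = R_th/(R_th + R_L) = 2.606 / (2.606 + 39.9) = 0.06131.
So the output falls by 6.13 %.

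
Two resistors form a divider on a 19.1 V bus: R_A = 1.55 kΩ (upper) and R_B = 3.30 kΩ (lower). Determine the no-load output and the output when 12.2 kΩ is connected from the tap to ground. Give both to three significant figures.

Open-circuit: V = 19.1 × 3.30/(1.55 + 3.30) = 13.0 V.
With the load, R_B becomes R_B‖R_L = 2.597 kΩ, so V = 19.1 × 2.597/4.147 = 12.0 V.

Unloaded: 13.0 V; loaded: 12.0 V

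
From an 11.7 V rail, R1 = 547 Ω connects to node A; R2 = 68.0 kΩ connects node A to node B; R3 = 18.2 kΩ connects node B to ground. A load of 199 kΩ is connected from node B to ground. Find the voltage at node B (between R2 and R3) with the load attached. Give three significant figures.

At node B, R3 is in parallel with the load: R3‖R_L = 16670 Ω.
Below node A the resistance is R2 + (R3‖R_L) = 84670 Ω, so V_A = 11.7 × 84670/85220 = 11.62 V.
Then V_B = V_A × (R3‖R_L)/(R2 + R3‖R_L) = 11.62 × 16670/84670 = 2.29 V.

V ≈ 2.29 V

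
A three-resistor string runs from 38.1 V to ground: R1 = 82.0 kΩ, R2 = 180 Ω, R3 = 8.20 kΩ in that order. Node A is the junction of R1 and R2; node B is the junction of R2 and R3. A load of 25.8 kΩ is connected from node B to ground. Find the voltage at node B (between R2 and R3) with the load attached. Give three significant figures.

V ≈ 2.68 V

At node B, R3 is in parallel with the load: R3‖R_L = 6222 Ω.
Below node A the resistance is R2 + (R3‖R_L) = 6402 Ω, so V_A = 38.1 × 6402/88400 = 2.759 V.
Then V_B = V_A × (R3‖R_L)/(R2 + R3‖R_L) = 2.759 × 6222/6402 = 2.68 V.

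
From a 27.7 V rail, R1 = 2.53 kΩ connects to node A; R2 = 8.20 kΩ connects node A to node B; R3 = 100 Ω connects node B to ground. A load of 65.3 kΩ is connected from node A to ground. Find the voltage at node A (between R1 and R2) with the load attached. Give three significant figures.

Below node A the series string R2+R3 = 8300 Ω sits in parallel with the 65300 Ω load: 7364 Ω.
V_A = 27.7 × 7364/(2530 + 7364) = 20.6 V.

V ≈ 20.6 V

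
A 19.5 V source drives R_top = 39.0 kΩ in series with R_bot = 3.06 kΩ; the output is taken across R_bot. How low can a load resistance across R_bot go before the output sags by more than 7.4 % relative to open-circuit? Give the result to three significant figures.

R_L(min) ≈ 35.5 kΩ

Output resistance R_th = R_top‖R_bot = (39.0 × 3.06)/42.06 = 2.837 kΩ.
The fractional drop is R_th/(R_th + R_L); requiring this ≤ 0.0740 gives R_L ≥ R_th(1/0.0740 − 1) = 2.837 × 12.51 = 35.5 kΩ.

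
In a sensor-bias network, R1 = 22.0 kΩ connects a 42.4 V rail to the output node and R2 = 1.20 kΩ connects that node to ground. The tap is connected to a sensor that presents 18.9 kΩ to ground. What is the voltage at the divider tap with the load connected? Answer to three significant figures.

The load sits in parallel with R2: R2‖R_L = (1.20 × 18.9) / (1.20 + 18.9) = 1.128 kΩ.
V_out = 42.4 × 1.128 / (22.0 + 1.128) = 42.4 × 1.128/23.13 = 2.07 V.

V_out ≈ 2.07 V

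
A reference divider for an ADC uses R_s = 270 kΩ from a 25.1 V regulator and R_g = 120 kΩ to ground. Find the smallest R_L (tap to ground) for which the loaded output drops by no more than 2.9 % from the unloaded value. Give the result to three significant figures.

R_L(min) ≈ 2.78 MΩ

Output resistance R_th = R_s‖R_g = (270 × 120)/390.0 = 83.08 kΩ.
The fractional drop is R_th/(R_th + R_L); requiring this ≤ 0.0290 gives R_L ≥ R_th(1/0.0290 − 1) = 83.08 × 33.48 = 2.78 MΩ.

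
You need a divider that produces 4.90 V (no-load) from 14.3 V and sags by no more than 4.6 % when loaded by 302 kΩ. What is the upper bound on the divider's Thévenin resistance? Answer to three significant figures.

R_th ≤ 14.6 kΩ

Loading drop = R_th/(R_th + R_L) ≤ 0.0460, so R_th ≤ R_L · ε/(1−ε) = 302 kΩ × 0.0460/0.9540 = 14.6 kΩ.
(Any R1, R2 with R2/(R1+R2) = 0.343 and R1‖R2 ≤ 14.6 kΩ will meet the spec.)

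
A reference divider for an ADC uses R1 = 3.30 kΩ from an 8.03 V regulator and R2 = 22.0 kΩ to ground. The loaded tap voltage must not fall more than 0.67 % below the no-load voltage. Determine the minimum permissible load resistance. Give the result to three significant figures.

R_L(min) ≈ 425 kΩ

Output resistance R_th = R1‖R2 = (3.30 × 22.0)/25.30 = 2.870 kΩ.
The fractional drop is R_th/(R_th + R_L); requiring this ≤ 0.00670 gives R_L ≥ R_th(1/0.00670 − 1) = 2.870 × 148.3 = 425 kΩ.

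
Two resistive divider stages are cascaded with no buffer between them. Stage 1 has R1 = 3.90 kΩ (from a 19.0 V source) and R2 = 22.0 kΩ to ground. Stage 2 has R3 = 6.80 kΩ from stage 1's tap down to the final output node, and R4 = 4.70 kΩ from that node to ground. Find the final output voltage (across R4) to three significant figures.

V_out ≈ 5.12 V

Stage 2 presents R3+R4 = 11.50 kΩ as a load on stage 1's tap.
Stage 1's lower leg becomes R2‖(R3+R4) = 7.552 kΩ, so V_mid = 19.0 × 7.552/11.45 = 12.53 V.
Stage 2 is itself unloaded: V_out = V_mid × R4/(R3+R4) = 12.53 × 4.70/11.50 = 5.12 V.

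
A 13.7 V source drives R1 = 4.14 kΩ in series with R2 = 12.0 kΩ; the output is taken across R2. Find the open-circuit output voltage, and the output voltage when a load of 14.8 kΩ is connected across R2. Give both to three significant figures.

Open-circuit: V = 13.7 × 12.0/(4.14 + 12.0) = 10.2 V.
With the load, R2 becomes R2‖R_L = 6.627 kΩ, so V = 13.7 × 6.627/10.77 = 8.43 V.

Unloaded: 10.2 V; loaded: 8.43 V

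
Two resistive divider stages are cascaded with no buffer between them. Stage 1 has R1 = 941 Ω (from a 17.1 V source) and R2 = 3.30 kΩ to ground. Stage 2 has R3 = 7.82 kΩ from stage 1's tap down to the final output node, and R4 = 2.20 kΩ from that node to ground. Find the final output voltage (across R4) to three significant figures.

Stage 2 presents R3+R4 = 10020 Ω as a load on stage 1's tap.
Stage 1's lower leg becomes R2‖(R3+R4) = 2482 Ω, so V_mid = 17.1 × 2482/3423 = 12.40 V.
Stage 2 is itself unloaded: V_out = V_mid × R4/(R3+R4) = 12.40 × 2200/10020 = 2.72 V.

V_out ≈ 2.72 V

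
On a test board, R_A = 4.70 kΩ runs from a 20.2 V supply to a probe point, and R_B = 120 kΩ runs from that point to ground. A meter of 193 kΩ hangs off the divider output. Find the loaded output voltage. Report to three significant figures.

V_out ≈ 19.0 V

The load sits in parallel with R_B: R_B‖R_L = (120 × 193) / (120 + 193) = 73.99 kΩ.
V_out = 20.2 × 73.99 / (4.70 + 73.99) = 20.2 × 73.99/78.69 = 19.0 V.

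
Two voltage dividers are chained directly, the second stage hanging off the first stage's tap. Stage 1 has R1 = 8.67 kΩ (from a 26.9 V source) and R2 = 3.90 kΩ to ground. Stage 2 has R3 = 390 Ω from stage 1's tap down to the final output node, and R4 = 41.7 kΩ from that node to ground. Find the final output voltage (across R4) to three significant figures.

Stage 2 presents R3+R4 = 42090 Ω as a load on stage 1's tap.
Stage 1's lower leg becomes R2‖(R3+R4) = 3569 Ω, so V_mid = 26.9 × 3569/12240 = 7.845 V.
Stage 2 is itself unloaded: V_out = V_mid × R4/(R3+R4) = 7.845 × 41700/42090 = 7.77 V.

V_out ≈ 7.77 V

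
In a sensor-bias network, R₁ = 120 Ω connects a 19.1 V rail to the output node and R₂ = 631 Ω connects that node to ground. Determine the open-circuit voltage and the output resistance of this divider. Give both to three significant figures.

V_th is the open-circuit tap voltage: 19.1 × 631/(120 + 631) = 16.0 V.
With the supply zeroed, R₁ and R₂ appear in parallel from the tap: R_th = R₁‖R₂ = (120 × 631)/751.0 = 101 Ω.

V_th = 16.0 V, R_th = 101 Ω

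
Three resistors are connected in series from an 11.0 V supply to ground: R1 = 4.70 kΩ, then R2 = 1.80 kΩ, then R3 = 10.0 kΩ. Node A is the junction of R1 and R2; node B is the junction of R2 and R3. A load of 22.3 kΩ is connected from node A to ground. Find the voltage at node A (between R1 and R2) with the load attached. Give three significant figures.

Below node A the series string R2+R3 = 11.80 kΩ sits in parallel with the 22.3 kΩ load: 7.717 kΩ.
V_A = 11.0 × 7.717/(4.70 + 7.717) = 6.84 V.

V ≈ 6.84 V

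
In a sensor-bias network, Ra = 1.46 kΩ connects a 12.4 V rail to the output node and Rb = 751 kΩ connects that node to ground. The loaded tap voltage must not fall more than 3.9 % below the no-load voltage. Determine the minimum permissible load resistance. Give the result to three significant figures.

Output resistance R_th = Ra‖Rb = (1.46 × 751)/752.5 = 1.457 kΩ.
The fractional drop is R_th/(R_th + R_L); requiring this ≤ 0.0390 gives R_L ≥ R_th(1/0.0390 − 1) = 1.457 × 24.64 = 35.9 kΩ.

R_L(min) ≈ 35.9 kΩ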